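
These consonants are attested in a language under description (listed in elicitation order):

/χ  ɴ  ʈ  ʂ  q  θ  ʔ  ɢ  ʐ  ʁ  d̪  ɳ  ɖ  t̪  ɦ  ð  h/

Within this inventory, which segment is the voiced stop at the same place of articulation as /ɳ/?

/ɖ/

/ɳ/ is a retroflex nasal.
The voiced stop at the same place is a voiced retroflex stop — in this inventory, /ɖ/.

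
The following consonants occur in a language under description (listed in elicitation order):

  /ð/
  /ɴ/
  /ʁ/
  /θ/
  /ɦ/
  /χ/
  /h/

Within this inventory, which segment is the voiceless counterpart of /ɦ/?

/h/

/ɦ/ is a voiced glottal fricative.
The voiceless counterpart is a voiceless glottal fricative — in this inventory, /h/.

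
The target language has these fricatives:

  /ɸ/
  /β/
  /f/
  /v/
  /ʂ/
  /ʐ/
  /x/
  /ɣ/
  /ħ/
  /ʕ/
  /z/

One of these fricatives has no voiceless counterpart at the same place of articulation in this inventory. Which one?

/z/

Bilabial: /ɸ/ ~ /β/
Labiodental: /f/ ~ /v/
Retroflex: /ʂ/ ~ /ʐ/
Velar: /x/ ~ /ɣ/
Pharyngeal: /ħ/ ~ /ʕ/
Alveolar: only /z/ (voiced); no voiceless partner.
So /z/ is the unpaired segment.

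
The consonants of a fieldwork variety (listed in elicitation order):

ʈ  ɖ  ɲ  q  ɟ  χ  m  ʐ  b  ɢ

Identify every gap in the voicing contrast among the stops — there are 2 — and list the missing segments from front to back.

place of articulation  voiceless  voiced  
bilabial          —         b       
retroflex         ʈ         ɖ       
palatal           —         ɟ       
uvular            q         ɢ       
Gaps, from front to back: bilabial lacks voiceless (/p/); palatal lacks voiceless (/c/).

/p/, /c/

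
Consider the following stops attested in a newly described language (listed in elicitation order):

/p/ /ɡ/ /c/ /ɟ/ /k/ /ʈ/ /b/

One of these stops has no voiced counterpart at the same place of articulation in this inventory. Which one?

Bilabial: /p/ ~ /b/
Palatal: /c/ ~ /ɟ/
Velar: /k/ ~ /ɡ/
Retroflex: only /ʈ/ (voiceless); no voiced partner.
So /ʈ/ is the unpaired segment.

/ʈ/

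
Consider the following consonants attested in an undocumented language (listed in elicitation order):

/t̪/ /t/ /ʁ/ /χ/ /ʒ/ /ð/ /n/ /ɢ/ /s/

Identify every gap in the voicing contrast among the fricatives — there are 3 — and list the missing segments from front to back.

dental: voiceless —, voiced /ð/.
alveolar: voiceless /s/, voiced —.
postalveolar: voiceless —, voiced /ʒ/.
uvular: voiceless /χ/, voiced /ʁ/.
Gaps, from front to back: dental lacks voiceless (/θ/); alveolar lacks voiced (/z/); postalveolar lacks voiceless (/ʃ/).

/θ/, /z/, /ʃ/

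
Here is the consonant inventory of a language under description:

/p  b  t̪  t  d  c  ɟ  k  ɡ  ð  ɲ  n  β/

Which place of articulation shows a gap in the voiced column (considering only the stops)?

dental

place of articulation  voiceless  voiced  
bilabial          p         b       
dental            t̪        —       
alveolar          t         d       
palatal           c         ɟ       
velar             k         ɡ       
Every place of articulation has a voiced member except dental, where /d̪/ would be expected.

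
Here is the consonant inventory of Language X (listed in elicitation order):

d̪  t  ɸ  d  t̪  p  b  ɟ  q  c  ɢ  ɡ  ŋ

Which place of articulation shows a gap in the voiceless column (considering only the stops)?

velar

bilabial: voiceless /p/, voiced /b/.
dental: voiceless /t̪/, voiced /d̪/.
alveolar: voiceless /t/, voiced /d/.
palatal: voiceless /c/, voiced /ɟ/.
velar: voiceless —, voiced /ɡ/.
uvular: voiceless /q/, voiced /ɢ/.
Every place of articulation has a voiceless member except velar, where /k/ would be expected.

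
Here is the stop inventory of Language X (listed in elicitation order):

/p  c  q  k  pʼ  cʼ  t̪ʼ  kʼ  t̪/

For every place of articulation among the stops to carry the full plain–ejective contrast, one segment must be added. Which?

place of articulation  plain     ejective
bilabial          p         pʼ      
dental            t̪        t̪ʼ     
palatal           c         cʼ      
velar             k         kʼ      
uvular            q         —       
The uvular row has no ejective member, so the gap is the ejective uvular stop /qʼ/.

/qʼ/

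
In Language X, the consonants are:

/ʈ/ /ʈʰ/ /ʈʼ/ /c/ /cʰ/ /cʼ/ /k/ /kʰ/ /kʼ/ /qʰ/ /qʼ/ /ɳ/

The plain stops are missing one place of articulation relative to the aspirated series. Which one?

uvular

Plain: /ʈ/ (retroflex), /c/ (palatal), /k/ (velar).
Aspirated: /ʈʰ/ (retroflex), /cʰ/ (palatal), /kʰ/ (velar), /qʰ/ (uvular).
Ejective: /ʈʼ/ (retroflex), /cʼ/ (palatal), /kʼ/ (velar), /qʼ/ (uvular).
Every place of articulation has a plain member except uvular, where /q/ would be expected.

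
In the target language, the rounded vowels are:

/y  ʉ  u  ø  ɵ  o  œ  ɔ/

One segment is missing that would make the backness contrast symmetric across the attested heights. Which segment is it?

high: front /y/, central /ʉ/, back /u/.
high-mid: front /ø/, central /ɵ/, back /o/.
low-mid: front /œ/, central —, back /ɔ/.
The low-mid row has no central member, so the gap is the low-mid central rounded vowel /ɞ/.

/ɞ/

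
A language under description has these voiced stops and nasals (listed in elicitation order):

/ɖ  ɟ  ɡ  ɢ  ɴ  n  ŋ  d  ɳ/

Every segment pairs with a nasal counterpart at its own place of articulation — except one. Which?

Alveolar: /d/ ~ /n/
Retroflex: /ɖ/ ~ /ɳ/
Velar: /ɡ/ ~ /ŋ/
Uvular: /ɢ/ ~ /ɴ/
Palatal: only /ɟ/ (oral stop); no nasal partner.
So /ɟ/ is the unpaired segment.

/ɟ/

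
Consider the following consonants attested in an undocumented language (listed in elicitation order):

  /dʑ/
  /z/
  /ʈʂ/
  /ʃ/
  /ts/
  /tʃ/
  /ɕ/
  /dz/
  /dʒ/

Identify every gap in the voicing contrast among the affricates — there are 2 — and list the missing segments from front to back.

alveolar: voiceless /ts/, voiced /dz/.
postalveolar: voiceless /tʃ/, voiced /dʒ/.
retroflex: voiceless /ʈʂ/, voiced —.
alveolo-palatal: voiceless —, voiced /dʑ/.
Gaps, from front to back: retroflex lacks voiced (/ɖʐ/); alveolo-palatal lacks voiceless (/tɕ/).

/ɖʐ/, /tɕ/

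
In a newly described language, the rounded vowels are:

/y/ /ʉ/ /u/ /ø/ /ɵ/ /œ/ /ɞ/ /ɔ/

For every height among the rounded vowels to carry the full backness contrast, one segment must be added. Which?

/o/

height            front     central   back    
high              y         ʉ         u       
high-mid          ø         ɵ         —       
low-mid           œ         ɞ         ɔ       
The high-mid row has no back member, so the gap is the high-mid back rounded vowel /o/.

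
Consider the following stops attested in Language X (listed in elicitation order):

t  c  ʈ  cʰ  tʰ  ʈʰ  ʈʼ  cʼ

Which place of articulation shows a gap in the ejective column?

alveolar

alveolar: plain /t/, aspirated /tʰ/, ejective —.
retroflex: plain /ʈ/, aspirated /ʈʰ/, ejective /ʈʼ/.
palatal: plain /c/, aspirated /cʰ/, ejective /cʼ/.
Every place of articulation has an ejective member except alveolar, where /tʼ/ would be expected.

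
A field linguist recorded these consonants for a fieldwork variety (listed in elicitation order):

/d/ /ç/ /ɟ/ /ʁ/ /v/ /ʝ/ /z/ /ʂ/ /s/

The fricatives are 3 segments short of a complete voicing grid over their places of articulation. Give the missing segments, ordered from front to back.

/f/, /ʐ/, /χ/

place of articulation  voiceless  voiced  
labiodental       —         v       
alveolar          s         z       
retroflex         ʂ         —       
palatal           ç         ʝ       
uvular            —         ʁ       
Gaps, from front to back: labiodental lacks voiceless (/f/); retroflex lacks voiced (/ʐ/); uvular lacks voiceless (/χ/).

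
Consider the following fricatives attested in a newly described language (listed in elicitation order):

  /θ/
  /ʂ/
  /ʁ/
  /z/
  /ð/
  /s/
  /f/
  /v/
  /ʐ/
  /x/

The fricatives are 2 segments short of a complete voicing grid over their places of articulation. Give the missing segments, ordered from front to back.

/ɣ/, /χ/

labiodental: voiceless /f/, voiced /v/.
dental: voiceless /θ/, voiced /ð/.
alveolar: voiceless /s/, voiced /z/.
retroflex: voiceless /ʂ/, voiced /ʐ/.
velar: voiceless /x/, voiced —.
uvular: voiceless —, voiced /ʁ/.
Gaps, from front to back: velar lacks voiced (/ɣ/); uvular lacks voiceless (/χ/).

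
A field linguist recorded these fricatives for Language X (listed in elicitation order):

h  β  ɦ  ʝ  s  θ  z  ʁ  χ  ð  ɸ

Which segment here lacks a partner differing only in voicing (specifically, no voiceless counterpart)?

Bilabial: /ɸ/ ~ /β/
Dental: /θ/ ~ /ð/
Alveolar: /s/ ~ /z/
Uvular: /χ/ ~ /ʁ/
Glottal: /h/ ~ /ɦ/
Palatal: only /ʝ/ (voiced); no voiceless partner.
So /ʝ/ is the unpaired segment.

/ʝ/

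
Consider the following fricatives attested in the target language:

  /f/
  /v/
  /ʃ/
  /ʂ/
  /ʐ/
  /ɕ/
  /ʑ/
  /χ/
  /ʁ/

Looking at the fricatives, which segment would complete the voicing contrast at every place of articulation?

Voiceless: /f/ (labiodental), /ʃ/ (postalveolar), /ʂ/ (retroflex), /ɕ/ (alveolo-palatal), /χ/ (uvular).
Voiced: /v/ (labiodental), /ʐ/ (retroflex), /ʑ/ (alveolo-palatal), /ʁ/ (uvular).
The postalveolar row has no voiced member, so the gap is the voiced postalveolar fricative /ʒ/.

/ʒ/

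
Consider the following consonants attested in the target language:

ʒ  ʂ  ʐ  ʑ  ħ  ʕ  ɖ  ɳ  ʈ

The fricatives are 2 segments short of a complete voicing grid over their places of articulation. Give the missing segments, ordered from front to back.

postalveolar: voiceless —, voiced /ʒ/.
retroflex: voiceless /ʂ/, voiced /ʐ/.
alveolo-palatal: voiceless —, voiced /ʑ/.
pharyngeal: voiceless /ħ/, voiced /ʕ/.
Gaps, from front to back: postalveolar lacks voiceless (/ʃ/); alveolo-palatal lacks voiceless (/ɕ/).

/ʃ/, /ɕ/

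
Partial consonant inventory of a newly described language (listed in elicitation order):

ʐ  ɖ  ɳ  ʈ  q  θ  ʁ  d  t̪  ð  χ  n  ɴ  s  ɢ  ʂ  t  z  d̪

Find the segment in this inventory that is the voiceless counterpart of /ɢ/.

/ɢ/ is a voiced uvular stop.
The voiceless counterpart is a voiceless uvular stop — in this inventory, /q/.

/q/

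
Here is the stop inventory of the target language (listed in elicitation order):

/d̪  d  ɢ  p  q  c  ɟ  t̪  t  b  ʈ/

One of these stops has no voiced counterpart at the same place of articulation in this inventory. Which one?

/ʈ/

Bilabial: /p/ ~ /b/
Dental: /t̪/ ~ /d̪/
Alveolar: /t/ ~ /d/
Palatal: /c/ ~ /ɟ/
Uvular: /q/ ~ /ɢ/
Retroflex: only /ʈ/ (voiceless); no voiced partner.
So /ʈ/ is the unpaired segment.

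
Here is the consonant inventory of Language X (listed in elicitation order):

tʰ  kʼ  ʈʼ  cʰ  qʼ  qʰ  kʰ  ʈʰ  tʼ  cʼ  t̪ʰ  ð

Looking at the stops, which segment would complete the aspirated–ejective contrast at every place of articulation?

/t̪ʼ/

Aspirated: /t̪ʰ/ (dental), /tʰ/ (alveolar), /ʈʰ/ (retroflex), /cʰ/ (palatal), /kʰ/ (velar), /qʰ/ (uvular).
Ejective: /tʼ/ (alveolar), /ʈʼ/ (retroflex), /cʼ/ (palatal), /kʼ/ (velar), /qʼ/ (uvular).
The dental row has no ejective member, so the gap is the ejective dental stop /t̪ʼ/.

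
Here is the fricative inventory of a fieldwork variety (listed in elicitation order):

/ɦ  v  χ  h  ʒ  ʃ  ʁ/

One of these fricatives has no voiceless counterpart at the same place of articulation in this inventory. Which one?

Postalveolar: /ʃ/ ~ /ʒ/
Uvular: /χ/ ~ /ʁ/
Glottal: /h/ ~ /ɦ/
Labiodental: only /v/ (voiced); no voiceless partner.
So /v/ is the unpaired segment.

/v/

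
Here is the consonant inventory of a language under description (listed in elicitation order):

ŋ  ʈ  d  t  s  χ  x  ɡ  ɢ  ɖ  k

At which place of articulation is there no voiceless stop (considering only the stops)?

uvular

place of articulation  voiceless  voiced  
alveolar          t         d       
retroflex         ʈ         ɖ       
velar             k         ɡ       
uvular            —         ɢ       
Every place of articulation has a voiceless member except uvular, where /q/ would be expected.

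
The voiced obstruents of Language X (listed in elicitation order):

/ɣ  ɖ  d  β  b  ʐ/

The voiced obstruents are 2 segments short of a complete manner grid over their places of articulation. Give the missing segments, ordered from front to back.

place of articulation  stop      fricative
bilabial          b         β       
alveolar          d         —       
retroflex         ɖ         ʐ       
velar             —         ɣ       
Gaps, from front to back: alveolar lacks fricative (/z/); velar lacks stop (/ɡ/).

/z/, /ɡ/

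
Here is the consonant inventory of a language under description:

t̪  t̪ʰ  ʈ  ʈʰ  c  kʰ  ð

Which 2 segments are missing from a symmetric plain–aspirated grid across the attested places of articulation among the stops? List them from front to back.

/cʰ/, /k/

Plain: /t̪/ (dental), /ʈ/ (retroflex), /c/ (palatal).
Aspirated: /t̪ʰ/ (dental), /ʈʰ/ (retroflex), /kʰ/ (velar).
Gaps, from front to back: palatal lacks aspirated (/cʰ/); velar lacks plain (/k/).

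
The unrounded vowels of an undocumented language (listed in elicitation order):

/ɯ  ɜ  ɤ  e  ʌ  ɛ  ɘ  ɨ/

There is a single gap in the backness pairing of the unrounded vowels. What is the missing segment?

/i/

high: front —, central /ɨ/, back /ɯ/.
high-mid: front /e/, central /ɘ/, back /ɤ/.
low-mid: front /ɛ/, central /ɜ/, back /ʌ/.
The high row has no front member, so the gap is the high front unrounded vowel /i/.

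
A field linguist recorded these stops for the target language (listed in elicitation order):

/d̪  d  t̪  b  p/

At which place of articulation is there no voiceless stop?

alveolar

bilabial: voiceless /p/, voiced /b/.
dental: voiceless /t̪/, voiced /d̪/.
alveolar: voiceless —, voiced /d/.
Every place of articulation has a voiceless member except alveolar, where /t/ would be expected.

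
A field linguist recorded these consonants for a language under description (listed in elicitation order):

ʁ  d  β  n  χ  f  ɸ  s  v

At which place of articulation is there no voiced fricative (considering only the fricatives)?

alveolar

place of articulation  voiceless  voiced  
bilabial          ɸ         β       
labiodental       f         v       
alveolar          s         —       
uvular            χ         ʁ       
Every place of articulation has a voiced member except alveolar, where /z/ would be expected.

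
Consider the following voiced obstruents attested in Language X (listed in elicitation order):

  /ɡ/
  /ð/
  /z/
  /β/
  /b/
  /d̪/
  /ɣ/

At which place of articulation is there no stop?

alveolar

place of articulation  stop      fricative
bilabial          b         β       
dental            d̪        ð       
alveolar          —         z       
velar             ɡ         ɣ       
Every place of articulation has a stop member except alveolar, where /d/ would be expected.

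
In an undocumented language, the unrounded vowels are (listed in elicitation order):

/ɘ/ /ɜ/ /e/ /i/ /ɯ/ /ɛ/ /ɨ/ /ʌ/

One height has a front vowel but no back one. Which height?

high-mid

high: front /i/, central /ɨ/, back /ɯ/.
high-mid: front /e/, central /ɘ/, back —.
low-mid: front /ɛ/, central /ɜ/, back /ʌ/.
Every height has a back member except high-mid, where /ɤ/ would be expected.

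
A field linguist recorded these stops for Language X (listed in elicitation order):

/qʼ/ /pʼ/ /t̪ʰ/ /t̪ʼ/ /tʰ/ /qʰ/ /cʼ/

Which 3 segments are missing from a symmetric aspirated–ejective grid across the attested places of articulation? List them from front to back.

/pʰ/, /tʼ/, /cʰ/

place of articulation  aspirated  ejective
bilabial          —         pʼ      
dental            t̪ʰ       t̪ʼ     
alveolar          tʰ        —       
palatal           —         cʼ      
uvular            qʰ        qʼ      
Gaps, from front to back: bilabial lacks aspirated (/pʰ/); alveolar lacks ejective (/tʼ/); palatal lacks aspirated (/cʰ/).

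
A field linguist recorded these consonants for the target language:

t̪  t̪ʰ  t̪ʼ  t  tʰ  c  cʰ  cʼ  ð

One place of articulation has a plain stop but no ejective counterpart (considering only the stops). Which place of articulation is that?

alveolar

Plain: /t̪/ (dental), /t/ (alveolar), /c/ (palatal).
Aspirated: /t̪ʰ/ (dental), /tʰ/ (alveolar), /cʰ/ (palatal).
Ejective: /t̪ʼ/ (dental), /cʼ/ (palatal).
Every place of articulation has an ejective member except alveolar, where /tʼ/ would be expected.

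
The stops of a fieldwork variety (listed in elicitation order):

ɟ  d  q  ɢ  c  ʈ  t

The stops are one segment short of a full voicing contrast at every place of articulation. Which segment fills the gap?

/ɖ/

alveolar: voiceless /t/, voiced /d/.
retroflex: voiceless /ʈ/, voiced —.
palatal: voiceless /c/, voiced /ɟ/.
uvular: voiceless /q/, voiced /ɢ/.
The retroflex row has no voiced member, so the gap is the voiced retroflex stop /ɖ/.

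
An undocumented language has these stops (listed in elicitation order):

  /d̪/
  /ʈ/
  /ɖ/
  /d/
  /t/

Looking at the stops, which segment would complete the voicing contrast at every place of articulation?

Voiceless: /t/ (alveolar), /ʈ/ (retroflex).
Voiced: /d̪/ (dental), /d/ (alveolar), /ɖ/ (retroflex).
The dental row has no voiceless member, so the gap is the voiceless dental stop /t̪/.

/t̪/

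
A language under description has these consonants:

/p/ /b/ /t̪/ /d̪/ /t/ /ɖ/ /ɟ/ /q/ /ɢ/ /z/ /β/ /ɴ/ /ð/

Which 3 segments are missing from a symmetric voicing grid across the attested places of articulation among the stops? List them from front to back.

/d/, /ʈ/, /c/

place of articulation  voiceless  voiced  
bilabial          p         b       
dental            t̪        d̪      
alveolar          t         —       
retroflex         —         ɖ       
palatal           —         ɟ       
uvular            q         ɢ       
Gaps, from front to back: alveolar lacks voiced (/d/); retroflex lacks voiceless (/ʈ/); palatal lacks voiceless (/c/).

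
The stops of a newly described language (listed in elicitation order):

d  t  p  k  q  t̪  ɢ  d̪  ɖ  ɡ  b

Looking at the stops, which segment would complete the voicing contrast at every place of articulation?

place of articulation  voiceless  voiced  
bilabial          p         b       
dental            t̪        d̪      
alveolar          t         d       
retroflex         —         ɖ       
velar             k         ɡ       
uvular            q         ɢ       
The retroflex row has no voiceless member, so the gap is the voiceless retroflex stop /ʈ/.

/ʈ/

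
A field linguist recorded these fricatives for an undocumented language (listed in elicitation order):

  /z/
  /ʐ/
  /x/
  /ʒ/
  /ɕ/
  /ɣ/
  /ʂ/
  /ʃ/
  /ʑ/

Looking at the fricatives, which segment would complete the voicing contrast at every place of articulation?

/s/

place of articulation  voiceless  voiced  
alveolar          —         z       
postalveolar      ʃ         ʒ       
retroflex         ʂ         ʐ       
alveolo-palatal   ɕ         ʑ       
velar             x         ɣ       
The alveolar row has no voiceless member, so the gap is the voiceless alveolar fricative /s/.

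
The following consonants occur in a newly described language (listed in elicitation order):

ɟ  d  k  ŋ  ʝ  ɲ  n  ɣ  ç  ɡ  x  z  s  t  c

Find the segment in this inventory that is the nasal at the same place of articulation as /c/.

/c/ is a voiceless palatal stop.
The nasal at the same place is a palatal nasal — in this inventory, /ɲ/.

/ɲ/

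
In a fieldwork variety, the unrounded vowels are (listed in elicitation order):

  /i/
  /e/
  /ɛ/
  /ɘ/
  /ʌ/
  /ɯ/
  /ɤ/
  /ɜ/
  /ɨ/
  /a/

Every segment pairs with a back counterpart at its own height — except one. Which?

High: /i/ ~ /ɨ/ ~ /ɯ/
High-mid: /e/ ~ /ɘ/ ~ /ɤ/
Low-mid: /ɛ/ ~ /ɜ/ ~ /ʌ/
Low: only /a/ (front); no back partner.
So /a/ is the unpaired segment.

/a/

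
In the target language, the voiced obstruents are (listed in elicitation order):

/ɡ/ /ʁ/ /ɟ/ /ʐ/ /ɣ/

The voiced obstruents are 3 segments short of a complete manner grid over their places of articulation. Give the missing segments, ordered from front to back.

/ɖ/, /ʝ/, /ɢ/

Stop: /ɟ/ (palatal), /ɡ/ (velar).
Fricative: /ʐ/ (retroflex), /ɣ/ (velar), /ʁ/ (uvular).
Gaps, from front to back: retroflex lacks stop (/ɖ/); palatal lacks fricative (/ʝ/); uvular lacks stop (/ɢ/).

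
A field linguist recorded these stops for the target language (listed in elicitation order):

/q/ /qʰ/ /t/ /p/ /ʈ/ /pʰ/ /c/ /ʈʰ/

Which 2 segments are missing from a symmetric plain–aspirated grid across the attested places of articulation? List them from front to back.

/tʰ/, /cʰ/

Plain: /p/ (bilabial), /t/ (alveolar), /ʈ/ (retroflex), /c/ (palatal), /q/ (uvular).
Aspirated: /pʰ/ (bilabial), /ʈʰ/ (retroflex), /qʰ/ (uvular).
Gaps, from front to back: alveolar lacks aspirated (/tʰ/); palatal lacks aspirated (/cʰ/).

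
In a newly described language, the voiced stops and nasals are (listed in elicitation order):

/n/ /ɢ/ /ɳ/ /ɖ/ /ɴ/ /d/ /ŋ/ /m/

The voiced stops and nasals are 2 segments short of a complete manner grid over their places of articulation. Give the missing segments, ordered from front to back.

Oral stop: /d/ (alveolar), /ɖ/ (retroflex), /ɢ/ (uvular).
Nasal: /m/ (bilabial), /n/ (alveolar), /ɳ/ (retroflex), /ŋ/ (velar), /ɴ/ (uvular).
Gaps, from front to back: bilabial lacks oral stop (/b/); velar lacks oral stop (/ɡ/).

/b/, /ɡ/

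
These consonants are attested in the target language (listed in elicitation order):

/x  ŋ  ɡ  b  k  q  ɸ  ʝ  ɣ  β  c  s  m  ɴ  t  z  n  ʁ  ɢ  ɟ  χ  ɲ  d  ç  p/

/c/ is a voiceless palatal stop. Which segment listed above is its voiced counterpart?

/ɟ/

The voiced counterpart is a voiced palatal stop — in this inventory, /ɟ/.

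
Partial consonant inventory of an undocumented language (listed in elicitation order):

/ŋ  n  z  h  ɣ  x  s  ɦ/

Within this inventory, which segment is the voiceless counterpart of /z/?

/z/ is a voiced alveolar fricative.
The voiceless counterpart is a voiceless alveolar fricative — in this inventory, /s/.

/s/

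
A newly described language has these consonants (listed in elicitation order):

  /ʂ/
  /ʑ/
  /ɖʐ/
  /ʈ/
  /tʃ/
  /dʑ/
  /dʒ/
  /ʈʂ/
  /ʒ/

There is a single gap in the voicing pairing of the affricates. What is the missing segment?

/tɕ/

Voiceless: /tʃ/ (postalveolar), /ʈʂ/ (retroflex).
Voiced: /dʒ/ (postalveolar), /ɖʐ/ (retroflex), /dʑ/ (alveolo-palatal).
The alveolo-palatal row has no voiceless member, so the gap is the voiceless alveolo-palatal affricate /tɕ/.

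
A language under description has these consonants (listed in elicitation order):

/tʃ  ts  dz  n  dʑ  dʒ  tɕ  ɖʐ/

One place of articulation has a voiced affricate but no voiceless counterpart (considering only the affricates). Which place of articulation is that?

retroflex

Voiceless: /ts/ (alveolar), /tʃ/ (postalveolar), /tɕ/ (alveolo-palatal).
Voiced: /dz/ (alveolar), /dʒ/ (postalveolar), /ɖʐ/ (retroflex), /dʑ/ (alveolo-palatal).
Every place of articulation has a voiceless member except retroflex, where /ʈʂ/ would be expected.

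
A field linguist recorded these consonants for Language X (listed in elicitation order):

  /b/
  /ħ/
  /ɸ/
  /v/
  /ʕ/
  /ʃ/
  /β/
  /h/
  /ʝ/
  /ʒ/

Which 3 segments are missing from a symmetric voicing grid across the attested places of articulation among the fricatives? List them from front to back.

/f/, /ç/, /ɦ/

bilabial: voiceless /ɸ/, voiced /β/.
labiodental: voiceless —, voiced /v/.
postalveolar: voiceless /ʃ/, voiced /ʒ/.
palatal: voiceless —, voiced /ʝ/.
pharyngeal: voiceless /ħ/, voiced /ʕ/.
glottal: voiceless /h/, voiced —.
Gaps, from front to back: labiodental lacks voiceless (/f/); palatal lacks voiceless (/ç/); glottal lacks voiced (/ɦ/).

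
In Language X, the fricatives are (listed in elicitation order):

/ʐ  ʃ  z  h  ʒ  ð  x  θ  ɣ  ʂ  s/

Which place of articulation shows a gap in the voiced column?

dental: voiceless /θ/, voiced /ð/.
alveolar: voiceless /s/, voiced /z/.
postalveolar: voiceless /ʃ/, voiced /ʒ/.
retroflex: voiceless /ʂ/, voiced /ʐ/.
velar: voiceless /x/, voiced /ɣ/.
glottal: voiceless /h/, voiced —.
Every place of articulation has a voiced member except glottal, where /ɦ/ would be expected.

glottal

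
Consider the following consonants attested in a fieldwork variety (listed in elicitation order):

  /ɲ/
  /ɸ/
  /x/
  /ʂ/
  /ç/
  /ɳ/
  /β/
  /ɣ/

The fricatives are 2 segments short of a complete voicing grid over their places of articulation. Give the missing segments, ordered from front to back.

bilabial: voiceless /ɸ/, voiced /β/.
retroflex: voiceless /ʂ/, voiced —.
palatal: voiceless /ç/, voiced —.
velar: voiceless /x/, voiced /ɣ/.
Gaps, from front to back: retroflex lacks voiced (/ʐ/); palatal lacks voiced (/ʝ/).

/ʐ/, /ʝ/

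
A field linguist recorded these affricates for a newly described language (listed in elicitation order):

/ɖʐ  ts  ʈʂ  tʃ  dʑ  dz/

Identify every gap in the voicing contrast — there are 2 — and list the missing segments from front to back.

alveolar: voiceless /ts/, voiced /dz/.
postalveolar: voiceless /tʃ/, voiced —.
retroflex: voiceless /ʈʂ/, voiced /ɖʐ/.
alveolo-palatal: voiceless —, voiced /dʑ/.
Gaps, from front to back: postalveolar lacks voiced (/dʒ/); alveolo-palatal lacks voiceless (/tɕ/).

/dʒ/, /tɕ/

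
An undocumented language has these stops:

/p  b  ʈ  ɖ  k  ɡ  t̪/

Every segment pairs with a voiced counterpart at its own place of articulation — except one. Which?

Bilabial: /p/ ~ /b/
Retroflex: /ʈ/ ~ /ɖ/
Velar: /k/ ~ /ɡ/
Dental: only /t̪/ (voiceless); no voiced partner.
So /t̪/ is the unpaired segment.

/t̪/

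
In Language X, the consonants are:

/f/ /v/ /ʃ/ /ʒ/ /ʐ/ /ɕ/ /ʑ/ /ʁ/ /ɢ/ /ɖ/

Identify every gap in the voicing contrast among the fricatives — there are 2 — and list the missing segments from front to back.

/ʂ/, /χ/

place of articulation  voiceless  voiced  
labiodental       f         v       
postalveolar      ʃ         ʒ       
retroflex         —         ʐ       
alveolo-palatal   ɕ         ʑ       
uvular            —         ʁ       
Gaps, from front to back: retroflex lacks voiceless (/ʂ/); uvular lacks voiceless (/χ/).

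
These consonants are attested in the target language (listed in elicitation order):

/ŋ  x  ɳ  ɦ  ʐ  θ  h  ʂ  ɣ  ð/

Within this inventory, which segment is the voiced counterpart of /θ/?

/ð/

/θ/ is a voiceless dental fricative.
The voiced counterpart is a voiced dental fricative — in this inventory, /ð/.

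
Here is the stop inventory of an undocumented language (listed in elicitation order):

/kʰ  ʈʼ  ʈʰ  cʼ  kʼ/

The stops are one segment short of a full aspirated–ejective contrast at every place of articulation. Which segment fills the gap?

/cʰ/

Aspirated: /ʈʰ/ (retroflex), /kʰ/ (velar).
Ejective: /ʈʼ/ (retroflex), /cʼ/ (palatal), /kʼ/ (velar).
The palatal row has no aspirated member, so the gap is the aspirated palatal stop /cʰ/.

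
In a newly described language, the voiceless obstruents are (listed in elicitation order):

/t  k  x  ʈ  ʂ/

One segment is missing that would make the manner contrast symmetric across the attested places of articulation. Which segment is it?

/s/

alveolar: stop /t/, fricative —.
retroflex: stop /ʈ/, fricative /ʂ/.
velar: stop /k/, fricative /x/.
The alveolar row has no fricative member, so the gap is the alveolar fricative /s/.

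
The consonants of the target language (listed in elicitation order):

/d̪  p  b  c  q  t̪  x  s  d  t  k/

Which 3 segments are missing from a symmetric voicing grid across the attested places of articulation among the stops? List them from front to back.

Voiceless: /p/ (bilabial), /t̪/ (dental), /t/ (alveolar), /c/ (palatal), /k/ (velar), /q/ (uvular).
Voiced: /b/ (bilabial), /d̪/ (dental), /d/ (alveolar).
Gaps, from front to back: palatal lacks voiced (/ɟ/); velar lacks voiced (/ɡ/); uvular lacks voiced (/ɢ/).

/ɟ/, /ɡ/, /ɢ/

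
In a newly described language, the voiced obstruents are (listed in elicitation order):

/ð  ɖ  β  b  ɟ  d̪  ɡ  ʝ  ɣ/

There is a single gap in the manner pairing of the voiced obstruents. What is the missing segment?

Stop: /b/ (bilabial), /d̪/ (dental), /ɖ/ (retroflex), /ɟ/ (palatal), /ɡ/ (velar).
Fricative: /β/ (bilabial), /ð/ (dental), /ʝ/ (palatal), /ɣ/ (velar).
The retroflex row has no fricative member, so the gap is the retroflex fricative /ʐ/.

/ʐ/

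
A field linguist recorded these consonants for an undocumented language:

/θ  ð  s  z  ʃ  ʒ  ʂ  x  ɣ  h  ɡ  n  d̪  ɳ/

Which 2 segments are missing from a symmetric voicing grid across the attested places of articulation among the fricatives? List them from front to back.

Voiceless: /θ/ (dental), /s/ (alveolar), /ʃ/ (postalveolar), /ʂ/ (retroflex), /x/ (velar), /h/ (glottal).
Voiced: /ð/ (dental), /z/ (alveolar), /ʒ/ (postalveolar), /ɣ/ (velar).
Gaps, from front to back: retroflex lacks voiced (/ʐ/); glottal lacks voiced (/ɦ/).

/ʐ/, /ɦ/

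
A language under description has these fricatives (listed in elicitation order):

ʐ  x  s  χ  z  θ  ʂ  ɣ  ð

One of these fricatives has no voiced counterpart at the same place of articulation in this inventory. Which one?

/χ/

Dental: /θ/ ~ /ð/
Alveolar: /s/ ~ /z/
Retroflex: /ʂ/ ~ /ʐ/
Velar: /x/ ~ /ɣ/
Uvular: only /χ/ (voiceless); no voiced partner.
So /χ/ is the unpaired segment.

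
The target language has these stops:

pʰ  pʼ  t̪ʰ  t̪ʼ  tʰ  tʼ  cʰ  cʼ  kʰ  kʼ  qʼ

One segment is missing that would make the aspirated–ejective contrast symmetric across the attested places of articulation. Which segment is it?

/qʰ/

place of articulation  aspirated  ejective
bilabial          pʰ        pʼ      
dental            t̪ʰ       t̪ʼ     
alveolar          tʰ        tʼ      
palatal           cʰ        cʼ      
velar             kʰ        kʼ      
uvular            —         qʼ      
The uvular row has no aspirated member, so the gap is the aspirated uvular stop /qʰ/.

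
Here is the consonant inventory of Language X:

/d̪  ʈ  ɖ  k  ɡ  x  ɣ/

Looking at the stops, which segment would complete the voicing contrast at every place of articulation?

/t̪/

dental: voiceless —, voiced /d̪/.
retroflex: voiceless /ʈ/, voiced /ɖ/.
velar: voiceless /k/, voiced /ɡ/.
The dental row has no voiceless member, so the gap is the voiceless dental stop /t̪/.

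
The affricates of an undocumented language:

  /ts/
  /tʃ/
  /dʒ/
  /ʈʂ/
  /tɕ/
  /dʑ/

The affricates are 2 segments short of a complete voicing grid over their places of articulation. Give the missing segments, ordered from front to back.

/dz/, /ɖʐ/

alveolar: voiceless /ts/, voiced —.
postalveolar: voiceless /tʃ/, voiced /dʒ/.
retroflex: voiceless /ʈʂ/, voiced —.
alveolo-palatal: voiceless /tɕ/, voiced /dʑ/.
Gaps, from front to back: alveolar lacks voiced (/dz/); retroflex lacks voiced (/ɖʐ/).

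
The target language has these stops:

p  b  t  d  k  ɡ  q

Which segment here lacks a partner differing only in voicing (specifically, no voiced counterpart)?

/q/

Bilabial: /p/ ~ /b/
Alveolar: /t/ ~ /d/
Velar: /k/ ~ /ɡ/
Uvular: only /q/ (voiceless); no voiced partner.
So /q/ is the unpaired segment.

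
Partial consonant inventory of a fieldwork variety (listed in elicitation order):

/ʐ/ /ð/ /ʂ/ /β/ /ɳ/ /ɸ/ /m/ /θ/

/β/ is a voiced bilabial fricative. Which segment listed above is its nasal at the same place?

The nasal at the same place is a bilabial nasal — in this inventory, /m/.

/m/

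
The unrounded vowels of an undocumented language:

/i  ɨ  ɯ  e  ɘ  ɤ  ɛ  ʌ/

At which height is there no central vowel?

low-mid

height            front     central   back    
high              i         ɨ         ɯ       
high-mid          e         ɘ         ɤ       
low-mid           ɛ         —         ʌ       
Every height has a central member except low-mid, where /ɜ/ would be expected.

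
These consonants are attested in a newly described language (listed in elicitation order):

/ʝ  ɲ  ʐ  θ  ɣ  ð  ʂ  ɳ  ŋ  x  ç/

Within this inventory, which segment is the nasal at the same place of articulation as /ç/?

/ç/ is a voiceless palatal fricative.
The nasal at the same place is a palatal nasal — in this inventory, /ɲ/.

/ɲ/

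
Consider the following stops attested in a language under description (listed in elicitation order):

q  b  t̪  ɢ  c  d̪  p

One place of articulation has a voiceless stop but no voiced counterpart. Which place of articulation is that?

Voiceless: /p/ (bilabial), /t̪/ (dental), /c/ (palatal), /q/ (uvular).
Voiced: /b/ (bilabial), /d̪/ (dental), /ɢ/ (uvular).
Every place of articulation has a voiced member except palatal, where /ɟ/ would be expected.

palatal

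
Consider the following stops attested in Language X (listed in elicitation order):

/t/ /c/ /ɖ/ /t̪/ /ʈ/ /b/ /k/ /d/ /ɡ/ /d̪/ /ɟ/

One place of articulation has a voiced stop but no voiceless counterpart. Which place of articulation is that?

bilabial

place of articulation  voiceless  voiced  
bilabial          —         b       
dental            t̪        d̪      
alveolar          t         d       
retroflex         ʈ         ɖ       
palatal           c         ɟ       
velar             k         ɡ       
Every place of articulation has a voiceless member except bilabial, where /p/ would be expected.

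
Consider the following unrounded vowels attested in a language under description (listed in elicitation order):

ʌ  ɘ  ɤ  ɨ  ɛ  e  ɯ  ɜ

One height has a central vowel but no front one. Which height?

Front: /e/ (high-mid), /ɛ/ (low-mid).
Central: /ɨ/ (high), /ɘ/ (high-mid), /ɜ/ (low-mid).
Back: /ɯ/ (high), /ɤ/ (high-mid), /ʌ/ (low-mid).
Every height has a front member except high, where /i/ would be expected.

high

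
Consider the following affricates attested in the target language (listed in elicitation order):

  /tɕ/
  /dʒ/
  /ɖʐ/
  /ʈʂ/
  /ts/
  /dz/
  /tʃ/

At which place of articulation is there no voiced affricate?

alveolo-palatal

alveolar: voiceless /ts/, voiced /dz/.
postalveolar: voiceless /tʃ/, voiced /dʒ/.
retroflex: voiceless /ʈʂ/, voiced /ɖʐ/.
alveolo-palatal: voiceless /tɕ/, voiced —.
Every place of articulation has a voiced member except alveolo-palatal, where /dʑ/ would be expected.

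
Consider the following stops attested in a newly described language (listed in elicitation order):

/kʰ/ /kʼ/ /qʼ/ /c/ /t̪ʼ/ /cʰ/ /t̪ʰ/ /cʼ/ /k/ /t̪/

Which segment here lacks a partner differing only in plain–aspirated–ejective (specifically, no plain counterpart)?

/qʼ/

Dental: /t̪/ ~ /t̪ʰ/ ~ /t̪ʼ/
Palatal: /c/ ~ /cʰ/ ~ /cʼ/
Velar: /k/ ~ /kʰ/ ~ /kʼ/
Uvular: only /qʼ/ (ejective); no plain partner.
So /qʼ/ is the unpaired segment.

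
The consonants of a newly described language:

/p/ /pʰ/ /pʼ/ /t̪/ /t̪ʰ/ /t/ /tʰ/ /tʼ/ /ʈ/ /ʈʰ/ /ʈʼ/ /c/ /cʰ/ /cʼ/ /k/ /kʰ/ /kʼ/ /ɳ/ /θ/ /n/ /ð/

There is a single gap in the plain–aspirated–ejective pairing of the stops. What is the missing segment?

Plain: /p/ (bilabial), /t̪/ (dental), /t/ (alveolar), /ʈ/ (retroflex), /c/ (palatal), /k/ (velar).
Aspirated: /pʰ/ (bilabial), /t̪ʰ/ (dental), /tʰ/ (alveolar), /ʈʰ/ (retroflex), /cʰ/ (palatal), /kʰ/ (velar).
Ejective: /pʼ/ (bilabial), /tʼ/ (alveolar), /ʈʼ/ (retroflex), /cʼ/ (palatal), /kʼ/ (velar).
The dental row has no ejective member, so the gap is the ejective dental stop /t̪ʼ/.

/t̪ʼ/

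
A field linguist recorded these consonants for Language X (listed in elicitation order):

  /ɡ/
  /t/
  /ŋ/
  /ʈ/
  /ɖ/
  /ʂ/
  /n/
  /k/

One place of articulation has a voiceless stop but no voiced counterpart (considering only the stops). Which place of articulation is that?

Voiceless: /t/ (alveolar), /ʈ/ (retroflex), /k/ (velar).
Voiced: /ɖ/ (retroflex), /ɡ/ (velar).
Every place of articulation has a voiced member except alveolar, where /d/ would be expected.

alveolar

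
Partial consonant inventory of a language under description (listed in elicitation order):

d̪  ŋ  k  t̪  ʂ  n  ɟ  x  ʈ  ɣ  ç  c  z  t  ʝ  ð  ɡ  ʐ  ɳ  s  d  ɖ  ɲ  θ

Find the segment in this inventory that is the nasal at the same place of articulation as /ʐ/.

/ɳ/

/ʐ/ is a voiced retroflex fricative.
The nasal at the same place is a retroflex nasal — in this inventory, /ɳ/.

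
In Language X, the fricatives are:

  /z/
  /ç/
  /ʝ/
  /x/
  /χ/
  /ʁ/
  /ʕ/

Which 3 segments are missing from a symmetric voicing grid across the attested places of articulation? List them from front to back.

place of articulation  voiceless  voiced  
alveolar          —         z       
palatal           ç         ʝ       
velar             x         —       
uvular            χ         ʁ       
pharyngeal        —         ʕ       
Gaps, from front to back: alveolar lacks voiceless (/s/); velar lacks voiced (/ɣ/); pharyngeal lacks voiceless (/ħ/).

/s/, /ɣ/, /ħ/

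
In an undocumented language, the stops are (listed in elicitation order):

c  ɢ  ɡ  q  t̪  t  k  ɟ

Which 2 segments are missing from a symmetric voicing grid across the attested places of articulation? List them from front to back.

/d̪/, /d/

dental: voiceless /t̪/, voiced —.
alveolar: voiceless /t/, voiced —.
palatal: voiceless /c/, voiced /ɟ/.
velar: voiceless /k/, voiced /ɡ/.
uvular: voiceless /q/, voiced /ɢ/.
Gaps, from front to back: dental lacks voiced (/d̪/); alveolar lacks voiced (/d/).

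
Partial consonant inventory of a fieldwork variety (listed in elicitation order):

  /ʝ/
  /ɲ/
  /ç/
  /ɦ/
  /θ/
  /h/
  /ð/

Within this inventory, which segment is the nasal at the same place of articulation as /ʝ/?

/ɲ/

/ʝ/ is a voiced palatal fricative.
The nasal at the same place is a palatal nasal — in this inventory, /ɲ/.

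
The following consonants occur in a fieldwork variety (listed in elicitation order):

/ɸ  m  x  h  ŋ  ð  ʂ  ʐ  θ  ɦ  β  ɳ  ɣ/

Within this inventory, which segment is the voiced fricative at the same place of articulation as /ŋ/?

/ɣ/

/ŋ/ is a velar nasal.
The voiced fricative at the same place is a voiced velar fricative — in this inventory, /ɣ/.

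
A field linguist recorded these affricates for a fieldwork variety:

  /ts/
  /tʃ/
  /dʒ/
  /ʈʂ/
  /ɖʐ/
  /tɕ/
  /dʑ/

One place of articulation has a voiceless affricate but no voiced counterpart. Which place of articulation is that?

alveolar

place of articulation  voiceless  voiced  
alveolar          ts        —       
postalveolar      tʃ        dʒ      
retroflex         ʈʂ        ɖʐ      
alveolo-palatal   tɕ        dʑ      
Every place of articulation has a voiced member except alveolar, where /dz/ would be expected.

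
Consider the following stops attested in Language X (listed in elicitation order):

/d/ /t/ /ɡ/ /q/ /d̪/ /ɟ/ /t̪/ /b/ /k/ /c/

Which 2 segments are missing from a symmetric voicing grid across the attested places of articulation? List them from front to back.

/p/, /ɢ/

place of articulation  voiceless  voiced  
bilabial          —         b       
dental            t̪        d̪      
alveolar          t         d       
palatal           c         ɟ       
velar             k         ɡ       
uvular            q         —       
Gaps, from front to back: bilabial lacks voiceless (/p/); uvular lacks voiced (/ɢ/).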